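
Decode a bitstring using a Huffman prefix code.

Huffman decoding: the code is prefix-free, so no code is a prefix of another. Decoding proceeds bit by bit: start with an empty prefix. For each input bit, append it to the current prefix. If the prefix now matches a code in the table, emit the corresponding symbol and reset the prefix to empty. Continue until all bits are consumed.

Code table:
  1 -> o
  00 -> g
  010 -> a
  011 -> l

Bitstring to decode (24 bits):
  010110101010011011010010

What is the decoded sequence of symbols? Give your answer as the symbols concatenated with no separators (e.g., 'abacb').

Answer: aooaoallaa

Derivation:
Bit 0: prefix='0' (no match yet)
Bit 1: prefix='01' (no match yet)
Bit 2: prefix='010' -> emit 'a', reset
Bit 3: prefix='1' -> emit 'o', reset
Bit 4: prefix='1' -> emit 'o', reset
Bit 5: prefix='0' (no match yet)
Bit 6: prefix='01' (no match yet)
Bit 7: prefix='010' -> emit 'a', reset
Bit 8: prefix='1' -> emit 'o', reset
Bit 9: prefix='0' (no match yet)
Bit 10: prefix='01' (no match yet)
Bit 11: prefix='010' -> emit 'a', reset
Bit 12: prefix='0' (no match yet)
Bit 13: prefix='01' (no match yet)
Bit 14: prefix='011' -> emit 'l', reset
Bit 15: prefix='0' (no match yet)
Bit 16: prefix='01' (no match yet)
Bit 17: prefix='011' -> emit 'l', reset
Bit 18: prefix='0' (no match yet)
Bit 19: prefix='01' (no match yet)
Bit 20: prefix='010' -> emit 'a', reset
Bit 21: prefix='0' (no match yet)
Bit 22: prefix='01' (no match yet)
Bit 23: prefix='010' -> emit 'a', reset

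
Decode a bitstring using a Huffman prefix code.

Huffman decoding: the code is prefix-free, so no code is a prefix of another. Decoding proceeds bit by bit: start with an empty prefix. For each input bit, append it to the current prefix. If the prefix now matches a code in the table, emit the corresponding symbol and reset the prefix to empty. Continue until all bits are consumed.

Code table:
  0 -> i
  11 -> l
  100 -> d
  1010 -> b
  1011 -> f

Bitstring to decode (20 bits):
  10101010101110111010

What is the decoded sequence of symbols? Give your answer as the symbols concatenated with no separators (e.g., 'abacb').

Answer: bbffb

Derivation:
Bit 0: prefix='1' (no match yet)
Bit 1: prefix='10' (no match yet)
Bit 2: prefix='101' (no match yet)
Bit 3: prefix='1010' -> emit 'b', reset
Bit 4: prefix='1' (no match yet)
Bit 5: prefix='10' (no match yet)
Bit 6: prefix='101' (no match yet)
Bit 7: prefix='1010' -> emit 'b', reset
Bit 8: prefix='1' (no match yet)
Bit 9: prefix='10' (no match yet)
Bit 10: prefix='101' (no match yet)
Bit 11: prefix='1011' -> emit 'f', reset
Bit 12: prefix='1' (no match yet)
Bit 13: prefix='10' (no match yet)
Bit 14: prefix='101' (no match yet)
Bit 15: prefix='1011' -> emit 'f', reset
Bit 16: prefix='1' (no match yet)
Bit 17: prefix='10' (no match yet)
Bit 18: prefix='101' (no match yet)
Bit 19: prefix='1010' -> emit 'b', reset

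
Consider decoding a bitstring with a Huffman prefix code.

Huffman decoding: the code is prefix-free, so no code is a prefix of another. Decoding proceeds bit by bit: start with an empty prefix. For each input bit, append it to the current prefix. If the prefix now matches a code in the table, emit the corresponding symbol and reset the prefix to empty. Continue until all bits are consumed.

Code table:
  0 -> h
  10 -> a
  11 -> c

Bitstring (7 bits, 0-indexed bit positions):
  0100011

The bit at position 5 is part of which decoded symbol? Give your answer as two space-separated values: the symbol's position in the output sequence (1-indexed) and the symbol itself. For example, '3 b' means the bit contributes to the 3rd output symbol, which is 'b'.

Answer: 5 c

Derivation:
Bit 0: prefix='0' -> emit 'h', reset
Bit 1: prefix='1' (no match yet)
Bit 2: prefix='10' -> emit 'a', reset
Bit 3: prefix='0' -> emit 'h', reset
Bit 4: prefix='0' -> emit 'h', reset
Bit 5: prefix='1' (no match yet)
Bit 6: prefix='11' -> emit 'c', reset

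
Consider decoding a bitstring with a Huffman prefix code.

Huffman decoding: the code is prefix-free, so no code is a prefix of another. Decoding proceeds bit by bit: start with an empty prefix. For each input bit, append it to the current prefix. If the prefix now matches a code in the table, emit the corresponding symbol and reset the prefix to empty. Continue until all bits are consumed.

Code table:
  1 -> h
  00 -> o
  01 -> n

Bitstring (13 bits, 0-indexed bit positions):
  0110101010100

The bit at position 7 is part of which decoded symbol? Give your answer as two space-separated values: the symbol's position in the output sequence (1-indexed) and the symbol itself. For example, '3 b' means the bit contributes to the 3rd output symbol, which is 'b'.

Answer: 5 n

Derivation:
Bit 0: prefix='0' (no match yet)
Bit 1: prefix='01' -> emit 'n', reset
Bit 2: prefix='1' -> emit 'h', reset
Bit 3: prefix='0' (no match yet)
Bit 4: prefix='01' -> emit 'n', reset
Bit 5: prefix='0' (no match yet)
Bit 6: prefix='01' -> emit 'n', reset
Bit 7: prefix='0' (no match yet)
Bit 8: prefix='01' -> emit 'n', reset
Bit 9: prefix='0' (no match yet)
Bit 10: prefix='01' -> emit 'n', reset
Bit 11: prefix='0' (no match yet)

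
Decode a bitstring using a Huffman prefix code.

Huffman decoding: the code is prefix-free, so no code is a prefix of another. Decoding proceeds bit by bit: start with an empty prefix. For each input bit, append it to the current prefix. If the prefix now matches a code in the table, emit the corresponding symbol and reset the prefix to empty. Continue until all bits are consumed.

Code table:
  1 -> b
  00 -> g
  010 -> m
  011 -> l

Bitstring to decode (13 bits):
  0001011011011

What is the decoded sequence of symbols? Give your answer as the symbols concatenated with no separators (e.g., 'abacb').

Bit 0: prefix='0' (no match yet)
Bit 1: prefix='00' -> emit 'g', reset
Bit 2: prefix='0' (no match yet)
Bit 3: prefix='01' (no match yet)
Bit 4: prefix='010' -> emit 'm', reset
Bit 5: prefix='1' -> emit 'b', reset
Bit 6: prefix='1' -> emit 'b', reset
Bit 7: prefix='0' (no match yet)
Bit 8: prefix='01' (no match yet)
Bit 9: prefix='011' -> emit 'l', reset
Bit 10: prefix='0' (no match yet)
Bit 11: prefix='01' (no match yet)
Bit 12: prefix='011' -> emit 'l', reset

Answer: gmbbll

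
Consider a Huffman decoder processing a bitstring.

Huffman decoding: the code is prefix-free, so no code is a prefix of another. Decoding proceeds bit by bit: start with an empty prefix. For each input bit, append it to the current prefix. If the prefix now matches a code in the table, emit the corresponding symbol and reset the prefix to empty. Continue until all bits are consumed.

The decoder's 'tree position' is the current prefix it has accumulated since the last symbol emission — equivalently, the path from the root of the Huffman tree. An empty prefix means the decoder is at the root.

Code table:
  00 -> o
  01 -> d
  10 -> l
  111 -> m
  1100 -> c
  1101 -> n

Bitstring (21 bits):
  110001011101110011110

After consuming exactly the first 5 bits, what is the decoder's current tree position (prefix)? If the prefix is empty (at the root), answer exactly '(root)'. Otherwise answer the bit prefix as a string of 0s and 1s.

Answer: 0

Derivation:
Bit 0: prefix='1' (no match yet)
Bit 1: prefix='11' (no match yet)
Bit 2: prefix='110' (no match yet)
Bit 3: prefix='1100' -> emit 'c', reset
Bit 4: prefix='0' (no match yet)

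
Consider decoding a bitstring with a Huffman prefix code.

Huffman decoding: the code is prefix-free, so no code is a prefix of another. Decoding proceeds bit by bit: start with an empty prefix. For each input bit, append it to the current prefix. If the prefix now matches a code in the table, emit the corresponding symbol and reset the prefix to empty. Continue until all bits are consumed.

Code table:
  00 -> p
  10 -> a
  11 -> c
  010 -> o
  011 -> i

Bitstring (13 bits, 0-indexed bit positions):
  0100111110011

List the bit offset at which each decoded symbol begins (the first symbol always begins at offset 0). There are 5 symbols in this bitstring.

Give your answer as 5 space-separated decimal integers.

Answer: 0 3 6 8 10

Derivation:
Bit 0: prefix='0' (no match yet)
Bit 1: prefix='01' (no match yet)
Bit 2: prefix='010' -> emit 'o', reset
Bit 3: prefix='0' (no match yet)
Bit 4: prefix='01' (no match yet)
Bit 5: prefix='011' -> emit 'i', reset
Bit 6: prefix='1' (no match yet)
Bit 7: prefix='11' -> emit 'c', reset
Bit 8: prefix='1' (no match yet)
Bit 9: prefix='10' -> emit 'a', reset
Bit 10: prefix='0' (no match yet)
Bit 11: prefix='01' (no match yet)
Bit 12: prefix='011' -> emit 'i', reset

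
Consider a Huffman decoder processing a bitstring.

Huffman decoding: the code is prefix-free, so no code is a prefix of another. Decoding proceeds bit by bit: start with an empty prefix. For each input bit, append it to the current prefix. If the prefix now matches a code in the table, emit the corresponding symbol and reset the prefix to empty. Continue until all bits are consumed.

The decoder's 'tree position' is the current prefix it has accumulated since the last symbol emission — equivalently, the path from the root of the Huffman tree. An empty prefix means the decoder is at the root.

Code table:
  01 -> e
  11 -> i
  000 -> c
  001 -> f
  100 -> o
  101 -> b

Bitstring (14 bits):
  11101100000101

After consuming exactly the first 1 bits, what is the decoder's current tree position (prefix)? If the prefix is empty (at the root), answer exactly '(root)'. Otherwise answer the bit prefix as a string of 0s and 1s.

Answer: 1

Derivation:
Bit 0: prefix='1' (no match yet)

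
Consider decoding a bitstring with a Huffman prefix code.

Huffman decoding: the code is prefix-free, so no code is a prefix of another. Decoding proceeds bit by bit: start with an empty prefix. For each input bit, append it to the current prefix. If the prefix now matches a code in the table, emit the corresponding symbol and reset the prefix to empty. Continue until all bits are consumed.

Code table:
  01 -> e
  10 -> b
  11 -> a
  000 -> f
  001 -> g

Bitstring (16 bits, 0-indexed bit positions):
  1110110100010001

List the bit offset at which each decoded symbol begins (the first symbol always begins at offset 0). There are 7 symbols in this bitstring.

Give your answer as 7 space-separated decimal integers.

Answer: 0 2 4 6 8 11 13

Derivation:
Bit 0: prefix='1' (no match yet)
Bit 1: prefix='11' -> emit 'a', reset
Bit 2: prefix='1' (no match yet)
Bit 3: prefix='10' -> emit 'b', reset
Bit 4: prefix='1' (no match yet)
Bit 5: prefix='11' -> emit 'a', reset
Bit 6: prefix='0' (no match yet)
Bit 7: prefix='01' -> emit 'e', reset
Bit 8: prefix='0' (no match yet)
Bit 9: prefix='00' (no match yet)
Bit 10: prefix='000' -> emit 'f', reset
Bit 11: prefix='1' (no match yet)
Bit 12: prefix='10' -> emit 'b', reset
Bit 13: prefix='0' (no match yet)
Bit 14: prefix='00' (no match yet)
Bit 15: prefix='001' -> emit 'g', reset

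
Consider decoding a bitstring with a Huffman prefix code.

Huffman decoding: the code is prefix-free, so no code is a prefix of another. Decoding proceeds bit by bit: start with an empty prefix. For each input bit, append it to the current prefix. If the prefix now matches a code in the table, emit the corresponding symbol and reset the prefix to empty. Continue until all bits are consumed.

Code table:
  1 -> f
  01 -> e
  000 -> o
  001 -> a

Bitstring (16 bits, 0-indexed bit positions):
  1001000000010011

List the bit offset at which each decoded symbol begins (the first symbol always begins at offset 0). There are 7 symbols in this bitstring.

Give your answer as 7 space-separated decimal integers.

Bit 0: prefix='1' -> emit 'f', reset
Bit 1: prefix='0' (no match yet)
Bit 2: prefix='00' (no match yet)
Bit 3: prefix='001' -> emit 'a', reset
Bit 4: prefix='0' (no match yet)
Bit 5: prefix='00' (no match yet)
Bit 6: prefix='000' -> emit 'o', reset
Bit 7: prefix='0' (no match yet)
Bit 8: prefix='00' (no match yet)
Bit 9: prefix='000' -> emit 'o', reset
Bit 10: prefix='0' (no match yet)
Bit 11: prefix='01' -> emit 'e', reset
Bit 12: prefix='0' (no match yet)
Bit 13: prefix='00' (no match yet)
Bit 14: prefix='001' -> emit 'a', reset
Bit 15: prefix='1' -> emit 'f', reset

Answer: 0 1 4 7 10 12 15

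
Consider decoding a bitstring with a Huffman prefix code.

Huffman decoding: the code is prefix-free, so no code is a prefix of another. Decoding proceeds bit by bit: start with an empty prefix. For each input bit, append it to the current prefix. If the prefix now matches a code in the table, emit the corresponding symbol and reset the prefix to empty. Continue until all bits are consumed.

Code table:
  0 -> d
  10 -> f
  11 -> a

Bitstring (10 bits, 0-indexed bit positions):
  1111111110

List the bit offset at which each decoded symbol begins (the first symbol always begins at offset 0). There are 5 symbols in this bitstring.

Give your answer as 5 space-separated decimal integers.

Bit 0: prefix='1' (no match yet)
Bit 1: prefix='11' -> emit 'a', reset
Bit 2: prefix='1' (no match yet)
Bit 3: prefix='11' -> emit 'a', reset
Bit 4: prefix='1' (no match yet)
Bit 5: prefix='11' -> emit 'a', reset
Bit 6: prefix='1' (no match yet)
Bit 7: prefix='11' -> emit 'a', reset
Bit 8: prefix='1' (no match yet)
Bit 9: prefix='10' -> emit 'f', reset

Answer: 0 2 4 6 8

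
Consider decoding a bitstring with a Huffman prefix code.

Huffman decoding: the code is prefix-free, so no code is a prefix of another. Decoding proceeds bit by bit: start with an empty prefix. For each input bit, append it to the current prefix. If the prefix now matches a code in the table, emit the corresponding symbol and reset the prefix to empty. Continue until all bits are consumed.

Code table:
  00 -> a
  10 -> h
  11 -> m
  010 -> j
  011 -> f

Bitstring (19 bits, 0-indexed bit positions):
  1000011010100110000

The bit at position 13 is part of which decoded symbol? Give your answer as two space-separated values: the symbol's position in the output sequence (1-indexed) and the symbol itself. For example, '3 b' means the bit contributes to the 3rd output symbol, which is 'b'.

Answer: 6 f

Derivation:
Bit 0: prefix='1' (no match yet)
Bit 1: prefix='10' -> emit 'h', reset
Bit 2: prefix='0' (no match yet)
Bit 3: prefix='00' -> emit 'a', reset
Bit 4: prefix='0' (no match yet)
Bit 5: prefix='01' (no match yet)
Bit 6: prefix='011' -> emit 'f', reset
Bit 7: prefix='0' (no match yet)
Bit 8: prefix='01' (no match yet)
Bit 9: prefix='010' -> emit 'j', reset
Bit 10: prefix='1' (no match yet)
Bit 11: prefix='10' -> emit 'h', reset
Bit 12: prefix='0' (no match yet)
Bit 13: prefix='01' (no match yet)
Bit 14: prefix='011' -> emit 'f', reset
Bit 15: prefix='0' (no match yet)
Bit 16: prefix='00' -> emit 'a', reset
Bit 17: prefix='0' (no match yet)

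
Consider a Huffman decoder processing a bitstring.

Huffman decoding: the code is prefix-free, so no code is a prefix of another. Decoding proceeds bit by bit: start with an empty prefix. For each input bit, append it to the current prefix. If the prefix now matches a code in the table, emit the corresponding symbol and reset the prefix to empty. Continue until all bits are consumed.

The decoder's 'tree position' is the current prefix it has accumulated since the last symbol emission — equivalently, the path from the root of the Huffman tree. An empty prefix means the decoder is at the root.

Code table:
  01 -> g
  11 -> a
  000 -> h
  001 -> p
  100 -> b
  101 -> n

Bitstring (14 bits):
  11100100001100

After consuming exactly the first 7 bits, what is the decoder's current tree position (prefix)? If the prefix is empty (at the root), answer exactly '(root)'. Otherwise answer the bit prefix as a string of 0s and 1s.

Answer: 10

Derivation:
Bit 0: prefix='1' (no match yet)
Bit 1: prefix='11' -> emit 'a', reset
Bit 2: prefix='1' (no match yet)
Bit 3: prefix='10' (no match yet)
Bit 4: prefix='100' -> emit 'b', reset
Bit 5: prefix='1' (no match yet)
Bit 6: prefix='10' (no match yet)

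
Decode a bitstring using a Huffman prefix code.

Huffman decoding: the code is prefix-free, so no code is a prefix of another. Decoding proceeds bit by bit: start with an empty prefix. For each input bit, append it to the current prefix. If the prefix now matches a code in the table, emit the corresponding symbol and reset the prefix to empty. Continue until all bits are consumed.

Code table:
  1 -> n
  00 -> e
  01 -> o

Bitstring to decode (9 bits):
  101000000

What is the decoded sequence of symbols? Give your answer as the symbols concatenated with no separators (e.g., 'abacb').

Bit 0: prefix='1' -> emit 'n', reset
Bit 1: prefix='0' (no match yet)
Bit 2: prefix='01' -> emit 'o', reset
Bit 3: prefix='0' (no match yet)
Bit 4: prefix='00' -> emit 'e', reset
Bit 5: prefix='0' (no match yet)
Bit 6: prefix='00' -> emit 'e', reset
Bit 7: prefix='0' (no match yet)
Bit 8: prefix='00' -> emit 'e', reset

Answer: noeee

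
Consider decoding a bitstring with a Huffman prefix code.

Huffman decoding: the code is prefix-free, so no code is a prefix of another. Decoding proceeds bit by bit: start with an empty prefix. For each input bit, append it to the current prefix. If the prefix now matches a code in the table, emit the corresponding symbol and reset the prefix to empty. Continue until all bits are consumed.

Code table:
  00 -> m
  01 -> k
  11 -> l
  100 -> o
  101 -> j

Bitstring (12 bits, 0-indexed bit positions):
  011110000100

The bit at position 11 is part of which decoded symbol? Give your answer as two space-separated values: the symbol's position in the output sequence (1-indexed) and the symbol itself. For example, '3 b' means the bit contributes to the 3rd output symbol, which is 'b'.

Bit 0: prefix='0' (no match yet)
Bit 1: prefix='01' -> emit 'k', reset
Bit 2: prefix='1' (no match yet)
Bit 3: prefix='11' -> emit 'l', reset
Bit 4: prefix='1' (no match yet)
Bit 5: prefix='10' (no match yet)
Bit 6: prefix='100' -> emit 'o', reset
Bit 7: prefix='0' (no match yet)
Bit 8: prefix='00' -> emit 'm', reset
Bit 9: prefix='1' (no match yet)
Bit 10: prefix='10' (no match yet)
Bit 11: prefix='100' -> emit 'o', reset

Answer: 5 o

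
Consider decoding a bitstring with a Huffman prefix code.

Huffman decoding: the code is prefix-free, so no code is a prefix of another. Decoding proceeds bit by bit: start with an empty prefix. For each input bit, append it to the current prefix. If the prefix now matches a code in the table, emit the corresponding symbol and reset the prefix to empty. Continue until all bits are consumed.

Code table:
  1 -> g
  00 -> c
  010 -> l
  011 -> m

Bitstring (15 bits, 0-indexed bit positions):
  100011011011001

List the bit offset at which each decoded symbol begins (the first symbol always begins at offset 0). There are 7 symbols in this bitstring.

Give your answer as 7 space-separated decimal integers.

Bit 0: prefix='1' -> emit 'g', reset
Bit 1: prefix='0' (no match yet)
Bit 2: prefix='00' -> emit 'c', reset
Bit 3: prefix='0' (no match yet)
Bit 4: prefix='01' (no match yet)
Bit 5: prefix='011' -> emit 'm', reset
Bit 6: prefix='0' (no match yet)
Bit 7: prefix='01' (no match yet)
Bit 8: prefix='011' -> emit 'm', reset
Bit 9: prefix='0' (no match yet)
Bit 10: prefix='01' (no match yet)
Bit 11: prefix='011' -> emit 'm', reset
Bit 12: prefix='0' (no match yet)
Bit 13: prefix='00' -> emit 'c', reset
Bit 14: prefix='1' -> emit 'g', reset

Answer: 0 1 3 6 9 12 14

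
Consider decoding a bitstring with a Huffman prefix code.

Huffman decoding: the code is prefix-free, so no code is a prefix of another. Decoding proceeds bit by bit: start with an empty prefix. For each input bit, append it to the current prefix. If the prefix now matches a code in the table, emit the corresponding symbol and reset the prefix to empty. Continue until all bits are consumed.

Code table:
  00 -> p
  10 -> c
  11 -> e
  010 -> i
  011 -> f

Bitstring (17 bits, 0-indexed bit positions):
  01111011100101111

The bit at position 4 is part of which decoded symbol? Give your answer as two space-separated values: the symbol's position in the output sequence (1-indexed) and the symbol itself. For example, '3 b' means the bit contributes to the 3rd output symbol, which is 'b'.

Answer: 2 e

Derivation:
Bit 0: prefix='0' (no match yet)
Bit 1: prefix='01' (no match yet)
Bit 2: prefix='011' -> emit 'f', reset
Bit 3: prefix='1' (no match yet)
Bit 4: prefix='11' -> emit 'e', reset
Bit 5: prefix='0' (no match yet)
Bit 6: prefix='01' (no match yet)
Bit 7: prefix='011' -> emit 'f', reset
Bit 8: prefix='1' (no match yet)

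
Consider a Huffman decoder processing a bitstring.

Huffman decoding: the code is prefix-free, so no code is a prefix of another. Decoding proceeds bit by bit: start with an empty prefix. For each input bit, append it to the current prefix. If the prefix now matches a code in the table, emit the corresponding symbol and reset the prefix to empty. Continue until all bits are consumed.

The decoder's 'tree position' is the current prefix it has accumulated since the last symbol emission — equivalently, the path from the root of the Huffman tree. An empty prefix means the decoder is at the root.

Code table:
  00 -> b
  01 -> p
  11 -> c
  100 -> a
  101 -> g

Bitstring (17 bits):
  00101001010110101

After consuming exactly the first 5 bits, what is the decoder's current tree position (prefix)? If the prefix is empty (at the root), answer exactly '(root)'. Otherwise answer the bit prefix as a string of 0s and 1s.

Bit 0: prefix='0' (no match yet)
Bit 1: prefix='00' -> emit 'b', reset
Bit 2: prefix='1' (no match yet)
Bit 3: prefix='10' (no match yet)
Bit 4: prefix='101' -> emit 'g', reset

Answer: (root)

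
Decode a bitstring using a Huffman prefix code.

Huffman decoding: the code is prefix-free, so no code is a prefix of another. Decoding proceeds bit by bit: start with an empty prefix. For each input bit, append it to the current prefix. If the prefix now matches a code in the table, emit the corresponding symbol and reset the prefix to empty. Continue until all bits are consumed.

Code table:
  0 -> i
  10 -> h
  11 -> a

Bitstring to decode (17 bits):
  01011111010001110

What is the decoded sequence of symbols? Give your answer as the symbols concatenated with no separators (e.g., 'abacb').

Answer: ihaahhiiah

Derivation:
Bit 0: prefix='0' -> emit 'i', reset
Bit 1: prefix='1' (no match yet)
Bit 2: prefix='10' -> emit 'h', reset
Bit 3: prefix='1' (no match yet)
Bit 4: prefix='11' -> emit 'a', reset
Bit 5: prefix='1' (no match yet)
Bit 6: prefix='11' -> emit 'a', reset
Bit 7: prefix='1' (no match yet)
Bit 8: prefix='10' -> emit 'h', reset
Bit 9: prefix='1' (no match yet)
Bit 10: prefix='10' -> emit 'h', reset
Bit 11: prefix='0' -> emit 'i', reset
Bit 12: prefix='0' -> emit 'i', reset
Bit 13: prefix='1' (no match yet)
Bit 14: prefix='11' -> emit 'a', reset
Bit 15: prefix='1' (no match yet)
Bit 16: prefix='10' -> emit 'h', reset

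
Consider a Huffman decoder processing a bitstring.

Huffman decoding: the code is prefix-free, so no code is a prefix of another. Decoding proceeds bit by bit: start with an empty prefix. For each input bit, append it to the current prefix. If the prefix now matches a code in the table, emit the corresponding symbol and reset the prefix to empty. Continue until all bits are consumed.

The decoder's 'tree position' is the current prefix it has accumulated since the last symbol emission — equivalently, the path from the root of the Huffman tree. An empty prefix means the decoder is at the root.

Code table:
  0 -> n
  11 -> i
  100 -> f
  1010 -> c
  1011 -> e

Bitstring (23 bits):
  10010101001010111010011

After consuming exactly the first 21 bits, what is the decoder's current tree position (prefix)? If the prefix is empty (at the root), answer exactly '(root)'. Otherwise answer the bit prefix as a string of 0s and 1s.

Bit 0: prefix='1' (no match yet)
Bit 1: prefix='10' (no match yet)
Bit 2: prefix='100' -> emit 'f', reset
Bit 3: prefix='1' (no match yet)
Bit 4: prefix='10' (no match yet)
Bit 5: prefix='101' (no match yet)
Bit 6: prefix='1010' -> emit 'c', reset
Bit 7: prefix='1' (no match yet)
Bit 8: prefix='10' (no match yet)
Bit 9: prefix='100' -> emit 'f', reset
Bit 10: prefix='1' (no match yet)
Bit 11: prefix='10' (no match yet)
Bit 12: prefix='101' (no match yet)
Bit 13: prefix='1010' -> emit 'c', reset
Bit 14: prefix='1' (no match yet)
Bit 15: prefix='11' -> emit 'i', reset
Bit 16: prefix='1' (no match yet)
Bit 17: prefix='10' (no match yet)
Bit 18: prefix='101' (no match yet)
Bit 19: prefix='1010' -> emit 'c', reset
Bit 20: prefix='0' -> emit 'n', reset

Answer: (root)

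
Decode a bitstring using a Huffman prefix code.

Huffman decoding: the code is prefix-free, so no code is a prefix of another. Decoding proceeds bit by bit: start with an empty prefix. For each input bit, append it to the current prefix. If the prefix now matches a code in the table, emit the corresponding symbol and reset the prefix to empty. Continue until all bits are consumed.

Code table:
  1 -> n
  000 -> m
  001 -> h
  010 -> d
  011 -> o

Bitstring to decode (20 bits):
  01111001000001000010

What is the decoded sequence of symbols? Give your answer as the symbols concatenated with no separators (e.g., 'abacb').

Answer: onnhmhmd

Derivation:
Bit 0: prefix='0' (no match yet)
Bit 1: prefix='01' (no match yet)
Bit 2: prefix='011' -> emit 'o', reset
Bit 3: prefix='1' -> emit 'n', reset
Bit 4: prefix='1' -> emit 'n', reset
Bit 5: prefix='0' (no match yet)
Bit 6: prefix='00' (no match yet)
Bit 7: prefix='001' -> emit 'h', reset
Bit 8: prefix='0' (no match yet)
Bit 9: prefix='00' (no match yet)
Bit 10: prefix='000' -> emit 'm', reset
Bit 11: prefix='0' (no match yet)
Bit 12: prefix='00' (no match yet)
Bit 13: prefix='001' -> emit 'h', reset
Bit 14: prefix='0' (no match yet)
Bit 15: prefix='00' (no match yet)
Bit 16: prefix='000' -> emit 'm', reset
Bit 17: prefix='0' (no match yet)
Bit 18: prefix='01' (no match yet)
Bit 19: prefix='010' -> emit 'd', reset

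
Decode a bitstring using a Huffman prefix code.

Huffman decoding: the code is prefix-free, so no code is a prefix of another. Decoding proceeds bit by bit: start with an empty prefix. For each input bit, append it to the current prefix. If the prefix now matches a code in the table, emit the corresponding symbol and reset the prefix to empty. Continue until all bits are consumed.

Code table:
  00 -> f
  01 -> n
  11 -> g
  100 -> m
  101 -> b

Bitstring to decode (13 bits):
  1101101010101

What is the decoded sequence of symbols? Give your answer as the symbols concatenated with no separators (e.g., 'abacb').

Bit 0: prefix='1' (no match yet)
Bit 1: prefix='11' -> emit 'g', reset
Bit 2: prefix='0' (no match yet)
Bit 3: prefix='01' -> emit 'n', reset
Bit 4: prefix='1' (no match yet)
Bit 5: prefix='10' (no match yet)
Bit 6: prefix='101' -> emit 'b', reset
Bit 7: prefix='0' (no match yet)
Bit 8: prefix='01' -> emit 'n', reset
Bit 9: prefix='0' (no match yet)
Bit 10: prefix='01' -> emit 'n', reset
Bit 11: prefix='0' (no match yet)
Bit 12: prefix='01' -> emit 'n', reset

Answer: gnbnnn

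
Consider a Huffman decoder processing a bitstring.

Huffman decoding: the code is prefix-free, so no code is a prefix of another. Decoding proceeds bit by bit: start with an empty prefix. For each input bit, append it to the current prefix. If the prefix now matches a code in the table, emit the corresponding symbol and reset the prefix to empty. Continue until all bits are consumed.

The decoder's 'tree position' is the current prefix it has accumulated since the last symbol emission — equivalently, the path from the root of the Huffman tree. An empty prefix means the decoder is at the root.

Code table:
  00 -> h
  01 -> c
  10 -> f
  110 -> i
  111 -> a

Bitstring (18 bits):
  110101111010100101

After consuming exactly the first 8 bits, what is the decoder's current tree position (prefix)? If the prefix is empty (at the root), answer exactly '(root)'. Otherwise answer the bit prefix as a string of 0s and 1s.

Answer: (root)

Derivation:
Bit 0: prefix='1' (no match yet)
Bit 1: prefix='11' (no match yet)
Bit 2: prefix='110' -> emit 'i', reset
Bit 3: prefix='1' (no match yet)
Bit 4: prefix='10' -> emit 'f', reset
Bit 5: prefix='1' (no match yet)
Bit 6: prefix='11' (no match yet)
Bit 7: prefix='111' -> emit 'a', reset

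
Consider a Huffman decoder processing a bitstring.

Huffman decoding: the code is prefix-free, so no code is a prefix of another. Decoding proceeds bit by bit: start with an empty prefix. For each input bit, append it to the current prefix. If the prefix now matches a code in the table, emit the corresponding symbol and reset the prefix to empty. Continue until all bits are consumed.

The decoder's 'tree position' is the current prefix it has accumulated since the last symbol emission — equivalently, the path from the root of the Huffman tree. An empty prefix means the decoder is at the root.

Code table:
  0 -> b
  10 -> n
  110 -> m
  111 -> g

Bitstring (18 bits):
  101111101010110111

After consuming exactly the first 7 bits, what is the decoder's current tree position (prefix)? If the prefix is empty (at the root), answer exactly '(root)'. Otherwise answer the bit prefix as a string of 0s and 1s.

Answer: 11

Derivation:
Bit 0: prefix='1' (no match yet)
Bit 1: prefix='10' -> emit 'n', reset
Bit 2: prefix='1' (no match yet)
Bit 3: prefix='11' (no match yet)
Bit 4: prefix='111' -> emit 'g', reset
Bit 5: prefix='1' (no match yet)
Bit 6: prefix='11' (no match yet)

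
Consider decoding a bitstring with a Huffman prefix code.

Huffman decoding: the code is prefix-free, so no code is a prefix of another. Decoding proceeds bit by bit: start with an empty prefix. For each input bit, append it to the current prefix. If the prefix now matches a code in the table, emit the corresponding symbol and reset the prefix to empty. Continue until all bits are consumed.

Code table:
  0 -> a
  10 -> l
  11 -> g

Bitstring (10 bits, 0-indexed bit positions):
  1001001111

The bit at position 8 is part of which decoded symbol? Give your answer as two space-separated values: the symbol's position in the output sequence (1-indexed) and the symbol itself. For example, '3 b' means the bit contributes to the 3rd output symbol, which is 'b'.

Bit 0: prefix='1' (no match yet)
Bit 1: prefix='10' -> emit 'l', reset
Bit 2: prefix='0' -> emit 'a', reset
Bit 3: prefix='1' (no match yet)
Bit 4: prefix='10' -> emit 'l', reset
Bit 5: prefix='0' -> emit 'a', reset
Bit 6: prefix='1' (no match yet)
Bit 7: prefix='11' -> emit 'g', reset
Bit 8: prefix='1' (no match yet)
Bit 9: prefix='11' -> emit 'g', reset

Answer: 6 g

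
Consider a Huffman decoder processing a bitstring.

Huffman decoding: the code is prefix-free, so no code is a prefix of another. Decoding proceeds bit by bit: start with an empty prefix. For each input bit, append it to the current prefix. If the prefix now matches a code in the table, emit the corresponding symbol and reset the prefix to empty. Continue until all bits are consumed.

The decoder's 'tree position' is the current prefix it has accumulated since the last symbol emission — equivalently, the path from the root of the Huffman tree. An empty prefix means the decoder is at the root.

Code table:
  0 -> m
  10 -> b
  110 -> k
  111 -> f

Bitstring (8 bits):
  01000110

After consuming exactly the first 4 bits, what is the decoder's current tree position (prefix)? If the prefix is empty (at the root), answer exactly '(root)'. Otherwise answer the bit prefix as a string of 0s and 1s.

Bit 0: prefix='0' -> emit 'm', reset
Bit 1: prefix='1' (no match yet)
Bit 2: prefix='10' -> emit 'b', reset
Bit 3: prefix='0' -> emit 'm', reset

Answer: (root)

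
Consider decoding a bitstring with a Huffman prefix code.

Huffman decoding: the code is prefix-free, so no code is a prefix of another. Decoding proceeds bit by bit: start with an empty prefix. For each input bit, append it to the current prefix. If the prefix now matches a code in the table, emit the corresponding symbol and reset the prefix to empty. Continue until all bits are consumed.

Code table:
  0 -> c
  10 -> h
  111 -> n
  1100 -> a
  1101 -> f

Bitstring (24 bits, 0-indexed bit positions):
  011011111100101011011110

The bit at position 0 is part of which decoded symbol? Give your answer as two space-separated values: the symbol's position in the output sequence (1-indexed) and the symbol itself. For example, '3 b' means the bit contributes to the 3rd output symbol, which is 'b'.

Answer: 1 c

Derivation:
Bit 0: prefix='0' -> emit 'c', reset
Bit 1: prefix='1' (no match yet)
Bit 2: prefix='11' (no match yet)
Bit 3: prefix='110' (no match yet)
Bit 4: prefix='1101' -> emit 'f', reset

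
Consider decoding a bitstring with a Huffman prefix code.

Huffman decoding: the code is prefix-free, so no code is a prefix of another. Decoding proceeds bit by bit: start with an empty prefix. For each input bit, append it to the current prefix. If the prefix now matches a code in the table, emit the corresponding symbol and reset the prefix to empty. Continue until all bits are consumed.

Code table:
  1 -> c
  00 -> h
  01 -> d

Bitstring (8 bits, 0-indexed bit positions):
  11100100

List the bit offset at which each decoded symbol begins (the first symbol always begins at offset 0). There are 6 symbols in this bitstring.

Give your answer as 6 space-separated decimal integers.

Bit 0: prefix='1' -> emit 'c', reset
Bit 1: prefix='1' -> emit 'c', reset
Bit 2: prefix='1' -> emit 'c', reset
Bit 3: prefix='0' (no match yet)
Bit 4: prefix='00' -> emit 'h', reset
Bit 5: prefix='1' -> emit 'c', reset
Bit 6: prefix='0' (no match yet)
Bit 7: prefix='00' -> emit 'h', reset

Answer: 0 1 2 3 5 6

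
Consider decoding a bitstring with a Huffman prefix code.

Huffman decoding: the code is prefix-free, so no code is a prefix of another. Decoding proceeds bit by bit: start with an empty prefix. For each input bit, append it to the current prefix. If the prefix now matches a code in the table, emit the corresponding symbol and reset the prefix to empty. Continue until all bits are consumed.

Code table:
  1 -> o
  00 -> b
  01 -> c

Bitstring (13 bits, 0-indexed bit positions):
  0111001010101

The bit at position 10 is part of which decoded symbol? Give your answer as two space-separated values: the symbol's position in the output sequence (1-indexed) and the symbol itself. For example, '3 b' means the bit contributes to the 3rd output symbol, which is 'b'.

Bit 0: prefix='0' (no match yet)
Bit 1: prefix='01' -> emit 'c', reset
Bit 2: prefix='1' -> emit 'o', reset
Bit 3: prefix='1' -> emit 'o', reset
Bit 4: prefix='0' (no match yet)
Bit 5: prefix='00' -> emit 'b', reset
Bit 6: prefix='1' -> emit 'o', reset
Bit 7: prefix='0' (no match yet)
Bit 8: prefix='01' -> emit 'c', reset
Bit 9: prefix='0' (no match yet)
Bit 10: prefix='01' -> emit 'c', reset
Bit 11: prefix='0' (no match yet)
Bit 12: prefix='01' -> emit 'c', reset

Answer: 7 c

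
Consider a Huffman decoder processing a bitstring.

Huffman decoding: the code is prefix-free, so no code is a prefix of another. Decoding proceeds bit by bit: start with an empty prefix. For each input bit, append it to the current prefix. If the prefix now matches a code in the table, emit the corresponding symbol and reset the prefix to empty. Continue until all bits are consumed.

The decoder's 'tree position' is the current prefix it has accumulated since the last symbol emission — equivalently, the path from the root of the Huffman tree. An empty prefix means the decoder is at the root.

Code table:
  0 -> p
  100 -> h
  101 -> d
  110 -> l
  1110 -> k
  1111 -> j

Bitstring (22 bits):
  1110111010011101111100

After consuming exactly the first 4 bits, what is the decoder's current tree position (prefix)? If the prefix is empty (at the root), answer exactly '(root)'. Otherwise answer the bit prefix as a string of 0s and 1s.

Bit 0: prefix='1' (no match yet)
Bit 1: prefix='11' (no match yet)
Bit 2: prefix='111' (no match yet)
Bit 3: prefix='1110' -> emit 'k', reset

Answer: (root)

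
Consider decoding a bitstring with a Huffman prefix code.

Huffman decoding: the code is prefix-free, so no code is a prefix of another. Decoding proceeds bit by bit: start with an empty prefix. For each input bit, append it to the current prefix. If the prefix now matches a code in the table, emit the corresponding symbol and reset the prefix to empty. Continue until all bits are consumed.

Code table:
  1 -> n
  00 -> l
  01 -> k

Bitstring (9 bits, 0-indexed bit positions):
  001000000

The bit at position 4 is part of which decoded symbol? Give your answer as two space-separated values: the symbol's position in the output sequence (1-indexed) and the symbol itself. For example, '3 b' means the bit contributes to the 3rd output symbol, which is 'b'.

Bit 0: prefix='0' (no match yet)
Bit 1: prefix='00' -> emit 'l', reset
Bit 2: prefix='1' -> emit 'n', reset
Bit 3: prefix='0' (no match yet)
Bit 4: prefix='00' -> emit 'l', reset
Bit 5: prefix='0' (no match yet)
Bit 6: prefix='00' -> emit 'l', reset
Bit 7: prefix='0' (no match yet)
Bit 8: prefix='00' -> emit 'l', reset

Answer: 3 l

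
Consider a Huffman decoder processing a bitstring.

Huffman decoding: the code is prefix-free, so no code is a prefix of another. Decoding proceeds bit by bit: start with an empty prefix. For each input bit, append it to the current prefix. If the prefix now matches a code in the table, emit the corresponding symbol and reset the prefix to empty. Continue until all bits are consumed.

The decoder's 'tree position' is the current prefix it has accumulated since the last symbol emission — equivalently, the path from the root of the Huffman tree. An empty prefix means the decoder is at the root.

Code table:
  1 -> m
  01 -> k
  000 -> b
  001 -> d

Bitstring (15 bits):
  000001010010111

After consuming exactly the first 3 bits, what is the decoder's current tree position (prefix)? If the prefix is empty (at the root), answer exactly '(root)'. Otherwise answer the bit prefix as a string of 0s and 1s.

Answer: (root)

Derivation:
Bit 0: prefix='0' (no match yet)
Bit 1: prefix='00' (no match yet)
Bit 2: prefix='000' -> emit 'b', reset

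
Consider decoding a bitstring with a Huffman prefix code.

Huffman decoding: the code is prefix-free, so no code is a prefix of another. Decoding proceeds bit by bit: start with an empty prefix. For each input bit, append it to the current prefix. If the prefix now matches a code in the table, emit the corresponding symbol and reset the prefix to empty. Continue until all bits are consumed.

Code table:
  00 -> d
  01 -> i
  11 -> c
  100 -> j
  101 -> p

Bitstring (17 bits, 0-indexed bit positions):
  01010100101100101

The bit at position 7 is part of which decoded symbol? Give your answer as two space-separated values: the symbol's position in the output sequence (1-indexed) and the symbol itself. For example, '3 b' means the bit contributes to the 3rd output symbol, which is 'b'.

Answer: 4 d

Derivation:
Bit 0: prefix='0' (no match yet)
Bit 1: prefix='01' -> emit 'i', reset
Bit 2: prefix='0' (no match yet)
Bit 3: prefix='01' -> emit 'i', reset
Bit 4: prefix='0' (no match yet)
Bit 5: prefix='01' -> emit 'i', reset
Bit 6: prefix='0' (no match yet)
Bit 7: prefix='00' -> emit 'd', reset
Bit 8: prefix='1' (no match yet)
Bit 9: prefix='10' (no match yet)
Bit 10: prefix='101' -> emit 'p', reset
Bit 11: prefix='1' (no match yet)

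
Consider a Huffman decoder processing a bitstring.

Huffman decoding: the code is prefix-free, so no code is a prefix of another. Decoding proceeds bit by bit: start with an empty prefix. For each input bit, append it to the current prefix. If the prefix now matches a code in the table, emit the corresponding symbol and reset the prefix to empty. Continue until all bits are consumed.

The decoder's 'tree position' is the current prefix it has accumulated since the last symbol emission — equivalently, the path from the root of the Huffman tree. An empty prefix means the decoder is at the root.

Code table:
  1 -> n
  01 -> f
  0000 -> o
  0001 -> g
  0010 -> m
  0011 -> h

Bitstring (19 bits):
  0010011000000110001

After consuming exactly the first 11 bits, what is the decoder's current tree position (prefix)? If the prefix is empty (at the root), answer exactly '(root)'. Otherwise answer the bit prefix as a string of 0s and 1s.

Answer: (root)

Derivation:
Bit 0: prefix='0' (no match yet)
Bit 1: prefix='00' (no match yet)
Bit 2: prefix='001' (no match yet)
Bit 3: prefix='0010' -> emit 'm', reset
Bit 4: prefix='0' (no match yet)
Bit 5: prefix='01' -> emit 'f', reset
Bit 6: prefix='1' -> emit 'n', reset
Bit 7: prefix='0' (no match yet)
Bit 8: prefix='00' (no match yet)
Bit 9: prefix='000' (no match yet)
Bit 10: prefix='0000' -> emit 'o', reset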